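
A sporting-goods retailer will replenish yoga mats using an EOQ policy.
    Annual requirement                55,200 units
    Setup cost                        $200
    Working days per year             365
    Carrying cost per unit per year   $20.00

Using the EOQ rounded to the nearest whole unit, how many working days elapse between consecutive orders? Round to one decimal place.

Q* = √(2·D·S / H) = √(2·55,200·200 / 20) = √1,104,000.0 ≈ 1,050.71 → Q = 1,051 units
T = Q/D × 365 days = 1,051/55,200 × 365 = 6.950 days

6.9 days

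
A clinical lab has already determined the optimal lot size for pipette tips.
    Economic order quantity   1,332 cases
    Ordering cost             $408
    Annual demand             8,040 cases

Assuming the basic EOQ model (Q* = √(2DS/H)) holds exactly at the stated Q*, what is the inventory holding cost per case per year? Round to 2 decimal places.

From Q* = √(2DS/H) ⇒ Q*² = 2DS/H.
H = 2DS / Q² = 2 × 8,040 × 408 / 1,332² = 3.6978

$3.70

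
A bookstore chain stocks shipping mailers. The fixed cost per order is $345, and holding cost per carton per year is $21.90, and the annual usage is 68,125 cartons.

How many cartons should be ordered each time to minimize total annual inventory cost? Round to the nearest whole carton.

1,465 cartons

Q* = √(2·D·S / H) = √(2·68,125·345 / 21.9) = √2,146,404.1 ≈ 1,465.06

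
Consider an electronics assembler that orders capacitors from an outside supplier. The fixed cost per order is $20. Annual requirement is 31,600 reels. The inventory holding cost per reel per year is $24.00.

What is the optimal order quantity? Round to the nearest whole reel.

EOQ = √(2DS/H) = √(2 × 31,600 × 20 / 24)
    = √(52,666.67) ≈ 229.49

229 reels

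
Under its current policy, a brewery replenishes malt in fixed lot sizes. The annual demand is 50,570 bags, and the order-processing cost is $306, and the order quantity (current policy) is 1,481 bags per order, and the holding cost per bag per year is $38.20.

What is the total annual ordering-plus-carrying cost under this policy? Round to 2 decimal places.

$38,735.73

Annual ordering cost = (D/Q)·S = (50,570/1,481) × 306 = $10,448.63
Annual holding cost  = (Q/2)·H = (1,481/2) × 38.2 = $28,287.10
Total = $10,448.63 + $28,287.10 = $38,735.73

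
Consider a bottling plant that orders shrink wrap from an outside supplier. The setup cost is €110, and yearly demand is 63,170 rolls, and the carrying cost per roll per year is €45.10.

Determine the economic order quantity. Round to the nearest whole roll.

555 rolls

Q* = √(2·D·S / H) = √(2·63,170·110 / 45.1) = √308,146.3 ≈ 555.11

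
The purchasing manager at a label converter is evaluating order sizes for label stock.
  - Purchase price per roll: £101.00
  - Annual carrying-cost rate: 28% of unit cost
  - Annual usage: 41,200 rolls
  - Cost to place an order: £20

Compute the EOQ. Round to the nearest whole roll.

241 rolls

H = i·C = 0.28 × £101 = £28.2800 per roll-year
Optimal lot size Q* = (2 × 41,200 × £20 / £28.28)^½ ≈ 241.40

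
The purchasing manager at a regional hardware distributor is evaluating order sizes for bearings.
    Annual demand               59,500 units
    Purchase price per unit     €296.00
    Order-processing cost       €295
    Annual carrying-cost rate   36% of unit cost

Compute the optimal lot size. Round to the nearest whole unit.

H = i·C = 0.36 × €296 = €106.5600 per unit-year
Optimal lot size Q* = (2 × 59,500 × €295 / €106.56)^½ ≈ 573.97

574 units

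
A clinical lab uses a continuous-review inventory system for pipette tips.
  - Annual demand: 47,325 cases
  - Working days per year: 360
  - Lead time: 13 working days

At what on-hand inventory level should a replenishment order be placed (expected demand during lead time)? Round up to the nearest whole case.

Daily demand d = 47,325 / 360 = 131.458 cases/day
Demand during lead time = 131.458 × 13 = 1,708.96
Reorder point = 1,708.96 → round up

1,709 cases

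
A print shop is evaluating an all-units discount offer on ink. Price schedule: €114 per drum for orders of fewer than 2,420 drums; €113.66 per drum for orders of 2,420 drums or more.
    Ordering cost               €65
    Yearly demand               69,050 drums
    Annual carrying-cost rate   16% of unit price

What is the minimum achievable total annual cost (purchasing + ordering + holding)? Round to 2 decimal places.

H₁ = 16%×€114 = €18.2400;  H₂ = 16%×€113.66 = €18.1856
EOQ₁ = √(2×69,050×65/18.2400) = 701.52  (< 2,420, feasible at tier 1)
EOQ₂ = √(2×69,050×65/18.1856) = 702.57  (< 2,420 → use Q = 2,420 at tier-2 price)
TC(tier 1 (EOQ₁), Q≈701.5) = €7,884,495.76
TC(tier 2, Q≈2,420.0) = €7,872,082.22
Minimum at tier 2: €7,872,082.22

€7,872,082.22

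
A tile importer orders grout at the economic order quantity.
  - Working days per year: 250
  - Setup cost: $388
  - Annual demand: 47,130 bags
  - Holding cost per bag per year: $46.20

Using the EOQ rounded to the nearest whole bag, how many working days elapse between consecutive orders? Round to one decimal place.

2DS/H = 2·47,130·388/46.2 = 791,620.78
EOQ = √791,620.78 ≈ 889.73 → Q = 890 bags
Days between orders = 250 / (D/Q) = 250 / 52.955 ≈ 4.721

4.7 days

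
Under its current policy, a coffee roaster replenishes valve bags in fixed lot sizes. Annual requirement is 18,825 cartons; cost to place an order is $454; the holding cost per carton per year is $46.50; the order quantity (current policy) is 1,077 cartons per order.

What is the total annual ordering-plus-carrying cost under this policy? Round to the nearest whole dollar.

$32,976

Ordering: D/Q × S = 18,825/1,077 × $454 = $7,935.52
Holding:  Q/2 × H = 1,077/2 × $46.5 = $25,040.25
Total = $7,935.52 + $25,040.25 = $32,975.77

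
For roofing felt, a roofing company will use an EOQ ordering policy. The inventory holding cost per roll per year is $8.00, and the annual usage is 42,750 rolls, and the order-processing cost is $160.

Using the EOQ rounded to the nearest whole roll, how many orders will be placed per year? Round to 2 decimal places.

EOQ = √(2DS/H) = √(2 × 42,750 × 160 / 8)
    = √(1,710,000.00) ≈ 1,307.67 → Q = 1,308
Orders per year = D/Q = 42,750 / 1,308 = 32.683

32.68 orders per year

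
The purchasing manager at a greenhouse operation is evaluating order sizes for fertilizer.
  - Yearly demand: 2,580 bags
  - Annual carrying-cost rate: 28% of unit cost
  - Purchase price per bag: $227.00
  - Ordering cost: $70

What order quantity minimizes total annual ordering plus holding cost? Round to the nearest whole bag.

Carrying cost H = $227 × 28% = $63.5600/bag/yr
Q* = √(2·D·S / H) = √(2·2,580·70 / 63.56) = √5,682.8 ≈ 75.38

75 bags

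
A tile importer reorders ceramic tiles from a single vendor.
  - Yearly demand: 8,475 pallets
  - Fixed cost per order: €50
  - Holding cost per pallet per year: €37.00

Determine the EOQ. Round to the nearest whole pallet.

Optimal lot size Q* = (2 × 8,475 × €50 / €37)^½ ≈ 151.35

151 pallets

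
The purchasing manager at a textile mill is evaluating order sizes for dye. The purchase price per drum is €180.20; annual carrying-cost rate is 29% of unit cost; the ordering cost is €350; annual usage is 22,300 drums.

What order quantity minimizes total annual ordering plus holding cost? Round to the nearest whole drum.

547 drums

H = i·C = 0.29 × €180.2 = €52.2580 per drum-year
2DS/H = 2·22,300·350/52.258 = 298,710.25
EOQ = √298,710.25 ≈ 546.54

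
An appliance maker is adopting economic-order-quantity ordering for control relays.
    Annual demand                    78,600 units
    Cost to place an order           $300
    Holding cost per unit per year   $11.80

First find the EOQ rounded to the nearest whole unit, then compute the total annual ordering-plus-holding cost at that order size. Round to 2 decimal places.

Optimal lot size Q* = (2 × 78,600 × $300 / $11.8)^½ ≈ 1,999.15 → Q = 1,999 units
Orders/yr = 78,600/1,999 = 39.320; ordering cost = 39.320 × $300 = $11,795.90
Average inventory = 1,999/2 = 999.5; holding cost = 999.5 × $11.8 = $11,794.10
Total = $11,795.90 + $11,794.10 = $23,590.00

$23,590.00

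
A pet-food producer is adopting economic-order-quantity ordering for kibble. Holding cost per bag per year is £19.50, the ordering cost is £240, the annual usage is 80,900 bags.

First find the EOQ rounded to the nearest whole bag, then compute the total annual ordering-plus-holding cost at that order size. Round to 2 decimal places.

2DS/H = 2·80,900·240/19.5 = 1,991,384.62
EOQ = √1,991,384.62 ≈ 1,411.16 → Q = 1,411 bags
Ordering: D/Q × S = 80,900/1,411 × £240 = £13,760.45
Holding:  Q/2 × H = 1,411/2 × £19.5 = £13,757.25
Total = £13,760.45 + £13,757.25 = £27,517.70

£27,517.70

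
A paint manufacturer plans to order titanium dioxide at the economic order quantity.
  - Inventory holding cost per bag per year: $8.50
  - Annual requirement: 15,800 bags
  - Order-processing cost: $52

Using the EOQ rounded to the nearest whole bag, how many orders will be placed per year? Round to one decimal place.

35.9 orders per year

2DS/H = 2·15,800·52/8.5 = 193,317.65
EOQ = √193,317.65 ≈ 439.68 → Q = 440
Orders per year = D/Q = 15,800 / 440 = 35.909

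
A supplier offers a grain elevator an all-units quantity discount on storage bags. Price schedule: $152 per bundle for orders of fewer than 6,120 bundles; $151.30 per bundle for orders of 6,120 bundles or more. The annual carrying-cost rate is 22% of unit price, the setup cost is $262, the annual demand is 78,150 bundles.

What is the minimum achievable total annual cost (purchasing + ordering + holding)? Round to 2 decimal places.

H₁ = 22%×$152 = $33.4400;  H₂ = 22%×$151.30 = $33.2860
EOQ₁ = √(2×78,150×262/33.4400) = 1,106.62  (< 6,120, feasible at tier 1)
EOQ₂ = √(2×78,150×262/33.2860) = 1,109.17  (< 6,120 → use Q = 6,120 at tier-2 price)
TC(tier 1 (EOQ₁), Q≈1,106.6) = $11,915,805.24
TC(tier 2, Q≈6,120.0) = $11,929,295.80
Minimum at tier 1 (EOQ₁): $11,915,805.24

$11,915,805.24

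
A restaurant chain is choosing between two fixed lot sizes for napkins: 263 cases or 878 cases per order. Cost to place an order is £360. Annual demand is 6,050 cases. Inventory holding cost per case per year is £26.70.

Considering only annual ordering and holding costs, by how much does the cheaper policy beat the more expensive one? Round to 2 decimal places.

£2,409.52

TC(Q) = (D/Q)S + (Q/2)H
TC(263) = (6,050/263)×360 + (263/2)×26.7 = £11,792.42
TC(878) = (6,050/878)×360 + (878/2)×26.7 = £14,201.94
|ΔTC| = |£11,792.42 − £14,201.94| = £2,409.52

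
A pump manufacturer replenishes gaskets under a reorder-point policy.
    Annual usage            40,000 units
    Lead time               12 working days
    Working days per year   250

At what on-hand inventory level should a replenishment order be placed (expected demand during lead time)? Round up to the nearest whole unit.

Daily demand d = 40,000 / 250 = 160.000 units/day
Demand during lead time = 160.000 × 12 = 1,920.00
Reorder point = 1,920.00 → round up

1,920 units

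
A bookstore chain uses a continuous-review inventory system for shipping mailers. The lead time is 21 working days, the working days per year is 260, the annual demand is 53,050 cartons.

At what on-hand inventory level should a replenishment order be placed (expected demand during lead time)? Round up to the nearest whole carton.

Daily demand d = 53,050 / 260 = 204.038 cartons/day
Demand during lead time = 204.038 × 21 = 4,284.81
Reorder point = 4,284.81 → round up

4,285 cartons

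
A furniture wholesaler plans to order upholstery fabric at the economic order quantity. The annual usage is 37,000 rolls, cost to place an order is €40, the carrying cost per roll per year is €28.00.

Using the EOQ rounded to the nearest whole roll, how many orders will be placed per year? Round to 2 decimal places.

113.85 orders per year

Optimal lot size Q* = (2 × 37,000 × €40 / €28)^½ ≈ 325.14 → Q = 325
N = D/Q = 37,000/325 ≈ 113.846 orders/yr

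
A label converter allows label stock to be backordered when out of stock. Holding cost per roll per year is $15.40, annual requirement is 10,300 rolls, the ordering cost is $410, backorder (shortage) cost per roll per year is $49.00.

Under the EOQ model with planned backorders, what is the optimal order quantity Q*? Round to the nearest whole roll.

Basic EOQ = √(2·10,300·410/15.4) = 740.568
Backorder adjustment √((H+b)/b) = √((15.4+49)/49) = 1.1464
Q* = 740.568 × 1.1464 ≈ 849.00

849 rolls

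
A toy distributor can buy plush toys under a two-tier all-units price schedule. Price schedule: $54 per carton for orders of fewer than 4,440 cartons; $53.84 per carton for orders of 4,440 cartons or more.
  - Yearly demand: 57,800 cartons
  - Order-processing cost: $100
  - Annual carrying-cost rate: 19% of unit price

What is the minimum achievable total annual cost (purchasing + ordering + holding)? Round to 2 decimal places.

$3,132,090.62

H₁ = 19%×$54 = $10.2600;  H₂ = 19%×$53.84 = $10.2296
EOQ₁ = √(2×57,800×100/10.2600) = 1,061.46  (< 4,440, feasible at tier 1)
EOQ₂ = √(2×57,800×100/10.2296) = 1,063.04  (< 4,440 → use Q = 4,440 at tier-2 price)
TC(tier 1 (EOQ₁), Q≈1,061.5) = $3,132,090.62
TC(tier 2, Q≈4,440.0) = $3,135,963.51
Minimum at tier 1 (EOQ₁): $3,132,090.62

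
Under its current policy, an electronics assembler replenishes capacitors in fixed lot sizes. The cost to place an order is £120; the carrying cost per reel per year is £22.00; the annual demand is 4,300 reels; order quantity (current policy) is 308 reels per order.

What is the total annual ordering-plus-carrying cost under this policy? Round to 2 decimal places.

Annual ordering cost = (D/Q)·S = (4,300/308) × 120 = £1,675.32
Annual holding cost  = (Q/2)·H = (308/2) × 22 = £3,388.00
Total = £1,675.32 + £3,388.00 = £5,063.32

£5,063.32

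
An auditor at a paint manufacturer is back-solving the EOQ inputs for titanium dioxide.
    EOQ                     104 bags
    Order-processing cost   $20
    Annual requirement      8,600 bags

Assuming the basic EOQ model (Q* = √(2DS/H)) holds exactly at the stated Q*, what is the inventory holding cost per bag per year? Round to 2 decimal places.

From Q* = √(2DS/H) ⇒ Q*² = 2DS/H.
H = 2DS / Q² = 2 × 8,600 × 20 / 104² = 31.8047

$31.80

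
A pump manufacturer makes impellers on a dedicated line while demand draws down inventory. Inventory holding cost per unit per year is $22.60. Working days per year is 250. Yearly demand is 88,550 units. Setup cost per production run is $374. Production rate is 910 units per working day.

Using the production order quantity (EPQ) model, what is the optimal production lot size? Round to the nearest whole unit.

Daily demand d = 88,550/250 = 354.200; p = 910; 1 − d/p = 0.61077
EPQ = √(2DS / (H(1 − d/p)))
    = √(2 × 88,550 × 374 / (22.6 × 0.61077)) ≈ 2,190.55

2,191 units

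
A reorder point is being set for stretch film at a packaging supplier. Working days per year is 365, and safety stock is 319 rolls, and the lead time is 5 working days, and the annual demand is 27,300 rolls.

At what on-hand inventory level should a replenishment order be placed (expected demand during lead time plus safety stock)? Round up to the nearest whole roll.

Daily demand d = 27,300 / 365 = 74.795 rolls/day
Demand during lead time = 74.795 × 5 = 373.97
Reorder point = 373.97 + 319 = 692.97 → round up

693 rolls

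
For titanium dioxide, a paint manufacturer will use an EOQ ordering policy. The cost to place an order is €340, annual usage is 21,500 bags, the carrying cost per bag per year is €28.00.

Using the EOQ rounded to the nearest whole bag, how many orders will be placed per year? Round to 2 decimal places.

29.74 orders per year

Optimal lot size Q* = (2 × 21,500 × €340 / €28)^½ ≈ 722.59 → Q = 723
N = D/Q = 21,500/723 ≈ 29.737 orders/yr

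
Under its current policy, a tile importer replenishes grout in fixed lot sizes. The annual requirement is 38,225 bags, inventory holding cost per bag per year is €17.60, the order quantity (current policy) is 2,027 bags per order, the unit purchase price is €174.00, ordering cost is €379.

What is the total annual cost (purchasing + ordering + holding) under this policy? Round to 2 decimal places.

€6,676,134.75

Ordering: D/Q × S = 38,225/2,027 × €379 = €7,147.15
Holding:  Q/2 × H = 2,027/2 × €17.6 = €17,837.60
Purchase cost = D·C = 38,225 × 174 = €6,651,150.00
Total = €7,147.15 + €17,837.60 + €6,651,150.00 = €6,676,134.75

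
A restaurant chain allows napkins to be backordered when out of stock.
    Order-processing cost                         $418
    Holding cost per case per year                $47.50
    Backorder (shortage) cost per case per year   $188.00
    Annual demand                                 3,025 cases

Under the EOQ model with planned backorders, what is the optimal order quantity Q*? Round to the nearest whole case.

258 cases

Basic EOQ = √(2·3,025·418/47.5) = 230.738
Backorder adjustment √((H+b)/b) = √((47.5+188)/188) = 1.1192
Q* = 230.738 × 1.1192 ≈ 258.25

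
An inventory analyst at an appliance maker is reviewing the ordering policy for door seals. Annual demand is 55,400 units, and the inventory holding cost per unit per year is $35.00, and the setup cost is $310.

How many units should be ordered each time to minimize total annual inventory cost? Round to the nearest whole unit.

991 units

EOQ = √(2DS/H) = √(2 × 55,400 × 310 / 35)
    = √(981,371.43) ≈ 990.64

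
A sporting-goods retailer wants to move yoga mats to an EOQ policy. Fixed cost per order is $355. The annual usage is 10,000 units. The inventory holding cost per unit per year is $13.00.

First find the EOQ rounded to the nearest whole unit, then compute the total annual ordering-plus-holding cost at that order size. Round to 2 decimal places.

$9,607.29

2DS/H = 2·10,000·355/13 = 546,153.85
EOQ = √546,153.85 ≈ 739.02 → Q = 739 units
Annual ordering cost = (D/Q)·S = (10,000/739) × 355 = $4,803.79
Annual holding cost  = (Q/2)·H = (739/2) × 13 = $4,803.50
Total = $4,803.79 + $4,803.50 = $9,607.29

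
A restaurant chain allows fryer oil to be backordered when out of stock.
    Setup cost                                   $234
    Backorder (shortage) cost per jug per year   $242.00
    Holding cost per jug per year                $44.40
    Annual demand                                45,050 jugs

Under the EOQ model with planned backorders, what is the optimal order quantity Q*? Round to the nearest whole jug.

750 jugs

Basic EOQ = √(2·45,050·234/44.4) = 689.095
Backorder adjustment √((H+b)/b) = √((44.4+242)/242) = 1.0879
Q* = 689.095 × 1.0879 ≈ 749.65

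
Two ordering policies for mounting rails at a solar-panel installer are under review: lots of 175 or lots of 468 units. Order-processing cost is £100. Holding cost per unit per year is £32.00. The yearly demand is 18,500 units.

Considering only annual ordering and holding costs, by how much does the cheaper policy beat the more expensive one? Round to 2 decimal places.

£1,930.44

Annual cost at Q: ordering D·S/Q plus holding Q·H/2.
TC(175) = (18,500/175)×100 + (175/2)×32 = £13,371.43
TC(468) = (18,500/468)×100 + (468/2)×32 = £11,440.99
|ΔTC| = |£13,371.43 − £11,440.99| = £1,930.44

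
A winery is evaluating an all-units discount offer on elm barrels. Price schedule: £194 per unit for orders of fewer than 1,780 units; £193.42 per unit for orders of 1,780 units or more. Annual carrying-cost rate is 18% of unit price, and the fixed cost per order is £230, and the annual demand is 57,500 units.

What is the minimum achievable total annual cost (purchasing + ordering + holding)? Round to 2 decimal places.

H₁ = 18%×£194 = £34.9200;  H₂ = 18%×£193.42 = £34.8156
EOQ₁ = √(2×57,500×230/34.9200) = 870.31  (< 1,780, feasible at tier 1)
EOQ₂ = √(2×57,500×230/34.8156) = 871.62  (< 1,780 → use Q = 1,780 at tier-2 price)
TC(tier 1 (EOQ₁), Q≈870.3) = £11,185,391.35
TC(tier 2, Q≈1,780.0) = £11,160,065.66
Minimum at tier 2: £11,160,065.66

£11,160,065.66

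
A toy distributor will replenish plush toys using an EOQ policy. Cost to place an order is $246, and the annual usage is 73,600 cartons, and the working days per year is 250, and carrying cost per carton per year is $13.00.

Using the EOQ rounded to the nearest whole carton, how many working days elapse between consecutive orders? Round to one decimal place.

2DS/H = 2·73,600·246/13 = 2,785,476.92
EOQ = √2,785,476.92 ≈ 1,668.97 → Q = 1,669 cartons
Days between orders = 250 / (D/Q) = 250 / 44.098 ≈ 5.669

5.7 days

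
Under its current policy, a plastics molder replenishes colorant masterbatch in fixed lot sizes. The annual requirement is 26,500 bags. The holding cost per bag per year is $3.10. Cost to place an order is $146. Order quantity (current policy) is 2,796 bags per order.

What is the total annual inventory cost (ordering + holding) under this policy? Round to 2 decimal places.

$5,717.56

Annual ordering cost = (D/Q)·S = (26,500/2,796) × 146 = $1,383.76
Annual holding cost  = (Q/2)·H = (2,796/2) × 3.1 = $4,333.80
Total = $1,383.76 + $4,333.80 = $5,717.56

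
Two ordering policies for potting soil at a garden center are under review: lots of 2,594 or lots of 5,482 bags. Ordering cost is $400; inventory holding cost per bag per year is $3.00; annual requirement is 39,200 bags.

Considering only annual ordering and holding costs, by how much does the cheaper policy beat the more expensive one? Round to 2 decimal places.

$1,147.55

Annual cost at Q: ordering D·S/Q plus holding Q·H/2.
TC(2,594) = (39,200/2,594)×400 + (2,594/2)×3 = $9,935.72
TC(5,482) = (39,200/5,482)×400 + (5,482/2)×3 = $11,083.27
|ΔTC| = |$9,935.72 − $11,083.27| = $1,147.55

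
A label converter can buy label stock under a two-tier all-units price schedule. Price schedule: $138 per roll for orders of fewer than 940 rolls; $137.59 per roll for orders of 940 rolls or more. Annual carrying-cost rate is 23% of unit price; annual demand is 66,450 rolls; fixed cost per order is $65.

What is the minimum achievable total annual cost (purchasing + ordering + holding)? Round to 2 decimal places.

$9,162,323.93

H₁ = 23%×$138 = $31.7400;  H₂ = 23%×$137.59 = $31.6457
EOQ₁ = √(2×66,450×65/31.7400) = 521.69  (< 940, feasible at tier 1)
EOQ₂ = √(2×66,450×65/31.6457) = 522.47  (< 940 → use Q = 940 at tier-2 price)
TC(tier 1 (EOQ₁), Q≈521.7) = $9,186,658.56
TC(tier 2, Q≈940.0) = $9,162,323.93
Minimum at tier 2: $9,162,323.93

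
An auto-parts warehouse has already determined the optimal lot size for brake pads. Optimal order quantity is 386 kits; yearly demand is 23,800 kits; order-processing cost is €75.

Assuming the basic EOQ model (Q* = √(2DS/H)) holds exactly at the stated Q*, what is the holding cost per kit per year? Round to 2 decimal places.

€23.96

From Q* = √(2DS/H) ⇒ Q*² = 2DS/H.
H = 2DS / Q² = 2 × 23,800 × 75 / 386² = 23.9604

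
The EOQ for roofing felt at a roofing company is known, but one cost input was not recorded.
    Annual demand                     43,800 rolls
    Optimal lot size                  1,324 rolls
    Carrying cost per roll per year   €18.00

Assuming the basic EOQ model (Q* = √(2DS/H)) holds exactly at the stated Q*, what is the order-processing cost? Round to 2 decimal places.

EOQ relation: Q² = 2DS/H, so rearrange for the unknown.
S = Q²H / (2D) = 1,324² × 18 / (2 × 43,800) = 360.2005

€360.20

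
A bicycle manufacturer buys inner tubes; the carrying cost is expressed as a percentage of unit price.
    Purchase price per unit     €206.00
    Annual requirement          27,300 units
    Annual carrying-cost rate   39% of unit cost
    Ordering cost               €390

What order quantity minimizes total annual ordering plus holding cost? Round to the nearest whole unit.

H = i·C = 0.39 × €206 = €80.3400 per unit-year
Optimal lot size Q* = (2 × 27,300 × €390 / €80.34)^½ ≈ 514.83

515 units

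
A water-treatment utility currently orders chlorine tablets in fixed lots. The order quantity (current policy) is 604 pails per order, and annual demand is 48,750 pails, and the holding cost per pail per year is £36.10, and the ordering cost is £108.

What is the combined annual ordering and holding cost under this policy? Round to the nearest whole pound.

£19,619

Orders/yr = 48,750/604 = 80.712; ordering cost = 80.712 × £108 = £8,716.89
Average inventory = 604/2 = 302; holding cost = 302 × £36.1 = £10,902.20
Total = £8,716.89 + £10,902.20 = £19,619.09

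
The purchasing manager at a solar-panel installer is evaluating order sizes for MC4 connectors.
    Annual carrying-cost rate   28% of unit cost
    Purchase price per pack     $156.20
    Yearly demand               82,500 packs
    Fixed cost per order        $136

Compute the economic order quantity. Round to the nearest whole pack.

H = i·C = 0.28 × $156.2 = $43.7360 per pack-year
Q* = √(2·D·S / H) = √(2·82,500·136 / 43.736) = √513,078.5 ≈ 716.29

716 packs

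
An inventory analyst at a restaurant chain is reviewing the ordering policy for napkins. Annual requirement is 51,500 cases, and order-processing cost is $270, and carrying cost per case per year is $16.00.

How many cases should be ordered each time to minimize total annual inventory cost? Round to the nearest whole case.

Q* = √(2·D·S / H) = √(2·51,500·270 / 16) = √1,738,125.0 ≈ 1,318.38

1,318 cases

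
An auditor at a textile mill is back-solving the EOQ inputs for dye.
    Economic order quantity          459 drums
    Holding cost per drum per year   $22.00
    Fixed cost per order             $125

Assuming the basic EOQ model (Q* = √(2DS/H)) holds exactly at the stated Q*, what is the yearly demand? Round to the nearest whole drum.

From Q* = √(2DS/H) ⇒ Q*² = 2DS/H.
D = Q²H / (2S) = 459² × 22 / (2 × 125) = 18,539.93

18,540 drums per year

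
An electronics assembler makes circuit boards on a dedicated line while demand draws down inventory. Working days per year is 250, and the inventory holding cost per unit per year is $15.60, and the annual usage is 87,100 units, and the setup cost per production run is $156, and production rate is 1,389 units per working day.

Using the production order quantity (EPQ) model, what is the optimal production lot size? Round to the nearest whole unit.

d = 87,100/250 = 348.4000 units/day;  effective holding cost H(1 − d/p) = 15.6·(1 − 348.4000/1389) = 11.68708
Q* = √(2DS / H_eff) = √(2·87,100·156 / 11.68708) ≈ 1,524.87

1,525 units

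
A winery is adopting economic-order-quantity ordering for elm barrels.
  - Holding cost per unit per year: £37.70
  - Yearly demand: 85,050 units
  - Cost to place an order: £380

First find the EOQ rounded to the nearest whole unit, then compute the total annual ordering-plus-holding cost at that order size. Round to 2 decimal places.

EOQ = √(2DS/H) = √(2 × 85,050 × 380 / 37.7)
    = √(1,714,535.81) ≈ 1,309.40 → Q = 1,309 units
Ordering: D/Q × S = 85,050/1,309 × £380 = £24,689.84
Holding:  Q/2 × H = 1,309/2 × £37.7 = £24,674.65
Total = £24,689.84 + £24,674.65 = £49,364.49

£49,364.49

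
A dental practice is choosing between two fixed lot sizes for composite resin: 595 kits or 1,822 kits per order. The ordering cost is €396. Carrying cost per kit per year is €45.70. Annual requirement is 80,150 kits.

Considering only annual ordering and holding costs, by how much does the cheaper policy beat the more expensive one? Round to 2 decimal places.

For each Q, cost = (D/Q)·S + (Q/2)·H.
TC(595) = (80,150/595)×396 + (595/2)×45.7 = €66,939.28
TC(1,822) = (80,150/1,822)×396 + (1,822/2)×45.7 = €59,052.79
Cheaper: Q = 1,822.  Difference = €7,886.49

€7,886.49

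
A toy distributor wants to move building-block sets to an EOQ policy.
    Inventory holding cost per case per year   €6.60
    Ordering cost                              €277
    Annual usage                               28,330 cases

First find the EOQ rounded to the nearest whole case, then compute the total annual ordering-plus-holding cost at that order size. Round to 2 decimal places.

Q* = √(2·D·S / H) = √(2·28,330·277 / 6.6) = √2,378,003.0 ≈ 1,542.08 → Q = 1,542 cases
Orders/yr = 28,330/1,542 = 18.372; ordering cost = 18.372 × €277 = €5,089.11
Average inventory = 1,542/2 = 771; holding cost = 771 × €6.6 = €5,088.60
Total = €5,089.11 + €5,088.60 = €10,177.71

€10,177.71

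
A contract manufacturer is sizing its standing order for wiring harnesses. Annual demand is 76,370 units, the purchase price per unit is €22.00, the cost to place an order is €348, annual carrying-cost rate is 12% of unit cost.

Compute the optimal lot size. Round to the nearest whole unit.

H = i·C = 0.12 × €22 = €2.6400 per unit-year
EOQ = √(2DS/H) = √(2 × 76,370 × 348 / 2.64)
    = √(20,133,909.09) ≈ 4,487.08

4,487 units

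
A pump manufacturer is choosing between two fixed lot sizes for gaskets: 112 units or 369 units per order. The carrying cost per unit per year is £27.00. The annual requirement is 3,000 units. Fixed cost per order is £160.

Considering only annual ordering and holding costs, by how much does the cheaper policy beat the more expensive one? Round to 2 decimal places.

£484.60

For each Q, cost = (D/Q)·S + (Q/2)·H.
TC(112) = (3,000/112)×160 + (112/2)×27 = £5,797.71
TC(369) = (3,000/369)×160 + (369/2)×27 = £6,282.31
|ΔTC| = |£5,797.71 − £6,282.31| = £484.60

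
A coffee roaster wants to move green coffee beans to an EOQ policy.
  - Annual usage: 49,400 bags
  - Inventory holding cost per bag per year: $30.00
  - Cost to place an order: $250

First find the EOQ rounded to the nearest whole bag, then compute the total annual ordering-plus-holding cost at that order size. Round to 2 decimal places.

$27,221.32

2DS/H = 2·49,400·250/30 = 823,333.33
EOQ = √823,333.33 ≈ 907.38 → Q = 907 bags
Annual ordering cost = (D/Q)·S = (49,400/907) × 250 = $13,616.32
Annual holding cost  = (Q/2)·H = (907/2) × 30 = $13,605.00
Total = $13,616.32 + $13,605.00 = $27,221.32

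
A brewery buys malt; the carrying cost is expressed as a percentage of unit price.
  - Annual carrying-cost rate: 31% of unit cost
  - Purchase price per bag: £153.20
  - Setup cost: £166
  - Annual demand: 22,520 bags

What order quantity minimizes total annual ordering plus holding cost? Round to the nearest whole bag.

Holding cost per bag per year: H = 31% × £153.2 = £47.4920
2DS/H = 2·22,520·166/47.492 = 157,429.46
EOQ = √157,429.46 ≈ 396.77

397 bags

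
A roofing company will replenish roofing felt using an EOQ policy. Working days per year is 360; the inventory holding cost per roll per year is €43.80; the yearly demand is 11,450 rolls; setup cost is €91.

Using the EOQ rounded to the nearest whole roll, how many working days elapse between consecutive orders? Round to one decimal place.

6.9 days

EOQ = √(2DS/H) = √(2 × 11,450 × 91 / 43.8)
    = √(47,577.63) ≈ 218.12 → Q = 218 rolls
T = Q/D × 360 days = 218/11,450 × 360 = 6.854 days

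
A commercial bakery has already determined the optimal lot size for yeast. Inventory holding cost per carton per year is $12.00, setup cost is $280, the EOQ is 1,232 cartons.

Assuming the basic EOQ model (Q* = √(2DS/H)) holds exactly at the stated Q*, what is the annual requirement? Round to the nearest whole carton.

EOQ relation: Q² = 2DS/H, so rearrange for the unknown.
D = Q²H / (2S) = 1,232² × 12 / (2 × 280) = 32,524.80

32,525 cartons per year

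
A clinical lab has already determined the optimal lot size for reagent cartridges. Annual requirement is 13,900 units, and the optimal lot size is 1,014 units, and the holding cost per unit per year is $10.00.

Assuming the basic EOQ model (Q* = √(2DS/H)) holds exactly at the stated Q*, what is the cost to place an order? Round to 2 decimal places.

$369.85

Since Q* = (2DS/H)^½, squaring gives Q*²·H = 2DS.
S = Q²H / (2D) = 1,014² × 10 / (2 × 13,900) = 369.8547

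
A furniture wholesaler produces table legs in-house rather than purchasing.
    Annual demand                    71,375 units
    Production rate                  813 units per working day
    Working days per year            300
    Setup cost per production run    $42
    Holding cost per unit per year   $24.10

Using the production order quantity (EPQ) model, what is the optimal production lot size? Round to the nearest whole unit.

593 units

d = 71,375/300 = 237.9167 units/day;  effective holding cost H(1 − d/p) = 24.1·(1 − 237.9167/813) = 17.04737
Q* = √(2DS / H_eff) = √(2·71,375·42 / 17.04737) ≈ 593.04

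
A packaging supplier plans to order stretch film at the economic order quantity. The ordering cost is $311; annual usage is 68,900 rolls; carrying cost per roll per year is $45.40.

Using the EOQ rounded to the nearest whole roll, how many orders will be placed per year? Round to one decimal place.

70.9 orders per year

2DS/H = 2·68,900·311/45.4 = 943,960.35
EOQ = √943,960.35 ≈ 971.58 → Q = 972
Orders per year = D/Q = 68,900 / 972 = 70.885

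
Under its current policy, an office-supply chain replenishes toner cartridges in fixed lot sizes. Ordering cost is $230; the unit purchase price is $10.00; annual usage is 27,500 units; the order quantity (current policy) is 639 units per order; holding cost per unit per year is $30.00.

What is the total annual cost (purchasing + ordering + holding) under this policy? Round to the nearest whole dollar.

Annual ordering cost = (D/Q)·S = (27,500/639) × 230 = $9,898.28
Annual holding cost  = (Q/2)·H = (639/2) × 30 = $9,585.00
Purchase cost = D·C = 27,500 × 10 = $275,000.00
Total = $9,898.28 + $9,585.00 + $275,000.00 = $294,483.28

$294,483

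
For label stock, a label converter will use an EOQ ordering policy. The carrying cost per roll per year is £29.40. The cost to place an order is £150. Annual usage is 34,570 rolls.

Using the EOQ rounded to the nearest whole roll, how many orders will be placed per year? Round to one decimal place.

Optimal lot size Q* = (2 × 34,570 × £150 / £29.4)^½ ≈ 593.93 → Q = 594
Orders per year = D/Q = 34,570 / 594 = 58.199

58.2 orders per year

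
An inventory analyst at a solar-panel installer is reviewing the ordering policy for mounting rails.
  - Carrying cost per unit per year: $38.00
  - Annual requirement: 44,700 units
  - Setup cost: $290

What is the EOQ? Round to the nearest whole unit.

2DS/H = 2·44,700·290/38 = 682,263.16
EOQ = √682,263.16 ≈ 825.99

826 units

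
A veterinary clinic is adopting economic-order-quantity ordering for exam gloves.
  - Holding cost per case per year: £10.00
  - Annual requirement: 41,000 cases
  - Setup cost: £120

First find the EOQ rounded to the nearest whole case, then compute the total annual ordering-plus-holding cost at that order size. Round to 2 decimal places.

2DS/H = 2·41,000·120/10 = 984,000.00
EOQ = √984,000.00 ≈ 991.97 → Q = 992 cases
Ordering: D/Q × S = 41,000/992 × £120 = £4,959.68
Holding:  Q/2 × H = 992/2 × £10 = £4,960.00
Total = £4,959.68 + £4,960.00 = £9,919.68

£9,919.68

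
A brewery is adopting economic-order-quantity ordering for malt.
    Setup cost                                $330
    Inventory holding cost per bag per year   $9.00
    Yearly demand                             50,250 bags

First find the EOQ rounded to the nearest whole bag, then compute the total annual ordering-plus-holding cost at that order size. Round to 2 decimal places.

EOQ = √(2DS/H) = √(2 × 50,250 × 330 / 9)
    = √(3,685,000.00) ≈ 1,919.64 → Q = 1,920 bags
Annual ordering cost = (D/Q)·S = (50,250/1,920) × 330 = $8,636.72
Annual holding cost  = (Q/2)·H = (1,920/2) × 9 = $8,640.00
Total = $8,636.72 + $8,640.00 = $17,276.72

$17,276.72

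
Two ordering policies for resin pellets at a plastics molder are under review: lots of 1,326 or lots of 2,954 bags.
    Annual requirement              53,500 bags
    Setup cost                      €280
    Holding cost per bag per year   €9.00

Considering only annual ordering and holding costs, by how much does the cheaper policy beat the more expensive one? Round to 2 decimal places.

For each Q, cost = (D/Q)·S + (Q/2)·H.
TC(1,326) = (53,500/1,326)×280 + (1,326/2)×9 = €17,264.13
TC(2,954) = (53,500/2,954)×280 + (2,954/2)×9 = €18,364.09
Cheaper: Q = 1,326.  Difference = €1,099.96

€1,099.96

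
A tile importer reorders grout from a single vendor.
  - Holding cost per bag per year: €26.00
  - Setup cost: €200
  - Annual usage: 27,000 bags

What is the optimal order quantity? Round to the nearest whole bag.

EOQ = √(2DS/H) = √(2 × 27,000 × 200 / 26)
    = √(415,384.62) ≈ 644.50

645 bags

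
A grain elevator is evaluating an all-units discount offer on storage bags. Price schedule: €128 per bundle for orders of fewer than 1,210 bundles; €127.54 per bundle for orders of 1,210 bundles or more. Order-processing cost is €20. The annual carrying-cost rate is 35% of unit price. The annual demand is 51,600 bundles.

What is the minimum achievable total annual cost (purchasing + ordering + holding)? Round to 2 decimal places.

€6,608,923.49

H₁ = 35%×€128 = €44.8000;  H₂ = 35%×€127.54 = €44.6390
EOQ₁ = √(2×51,600×20/44.8000) = 214.64  (< 1,210, feasible at tier 1)
EOQ₂ = √(2×51,600×20/44.6390) = 215.03  (< 1,210 → use Q = 1,210 at tier-2 price)
TC(tier 1 (EOQ₁), Q≈214.6) = €6,614,415.99
TC(tier 2, Q≈1,210.0) = €6,608,923.49
Minimum at tier 2: €6,608,923.49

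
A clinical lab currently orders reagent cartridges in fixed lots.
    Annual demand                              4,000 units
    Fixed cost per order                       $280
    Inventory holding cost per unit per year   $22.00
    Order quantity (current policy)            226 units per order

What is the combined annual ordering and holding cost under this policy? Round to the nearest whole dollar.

Orders/yr = 4,000/226 = 17.699; ordering cost = 17.699 × $280 = $4,955.75
Average inventory = 226/2 = 113; holding cost = 113 × $22 = $2,486.00
Total = $4,955.75 + $2,486.00 = $7,441.75

$7,442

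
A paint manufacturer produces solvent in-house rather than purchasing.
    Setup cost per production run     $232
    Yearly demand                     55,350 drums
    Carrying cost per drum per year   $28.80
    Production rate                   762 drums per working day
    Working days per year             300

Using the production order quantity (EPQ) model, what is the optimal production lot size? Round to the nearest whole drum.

1,085 drums

Daily demand d = 55,350/300 = 184.500; p = 762; 1 − d/p = 0.75787
EPQ = √(2DS / (H(1 − d/p)))
    = √(2 × 55,350 × 232 / (28.8 × 0.75787)) ≈ 1,084.73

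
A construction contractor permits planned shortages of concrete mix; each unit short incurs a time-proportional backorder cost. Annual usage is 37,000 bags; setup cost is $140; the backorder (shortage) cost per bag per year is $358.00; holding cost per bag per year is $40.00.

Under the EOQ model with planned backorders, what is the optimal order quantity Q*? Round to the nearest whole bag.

Basic EOQ = √(2·37,000·140/40) = 508.920
Backorder adjustment √((H+b)/b) = √((40+358)/358) = 1.0544
Q* = 508.920 × 1.0544 ≈ 536.60

537 bags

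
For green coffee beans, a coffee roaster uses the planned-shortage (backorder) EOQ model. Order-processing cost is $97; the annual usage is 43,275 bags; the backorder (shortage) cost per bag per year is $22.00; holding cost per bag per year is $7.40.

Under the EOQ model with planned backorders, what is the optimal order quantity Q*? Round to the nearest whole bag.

1,231 bags

Q* = √(2DS/H) · √((H + b)/b)
   = √(2 × 43,275 × 97 / 7.4) · √((7.4 + 22) / 22)
   = 1,065.132 × 1.1560 ≈ 1,231.31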